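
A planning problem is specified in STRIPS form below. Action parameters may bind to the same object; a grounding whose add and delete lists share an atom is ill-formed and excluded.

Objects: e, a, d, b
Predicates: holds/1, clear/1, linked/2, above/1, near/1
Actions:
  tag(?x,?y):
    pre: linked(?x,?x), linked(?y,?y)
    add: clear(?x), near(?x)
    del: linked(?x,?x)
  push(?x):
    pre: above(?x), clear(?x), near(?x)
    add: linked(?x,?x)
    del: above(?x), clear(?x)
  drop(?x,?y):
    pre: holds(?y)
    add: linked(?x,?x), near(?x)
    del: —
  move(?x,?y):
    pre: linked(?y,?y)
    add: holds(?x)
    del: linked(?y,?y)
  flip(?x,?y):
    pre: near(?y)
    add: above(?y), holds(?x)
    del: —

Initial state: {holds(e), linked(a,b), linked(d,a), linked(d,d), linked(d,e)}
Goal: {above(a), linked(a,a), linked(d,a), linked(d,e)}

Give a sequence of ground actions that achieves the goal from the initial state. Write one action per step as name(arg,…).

drop(a,e); flip(e,a)

1. drop(a,e)  →  {holds(e), linked(a,a), linked(a,b), linked(d,a), linked(d,d), linked(d,e), near(a)}
2. flip(e,a)  →  {above(a), holds(e), linked(a,a), linked(a,b), linked(d,a), linked(d,d), linked(d,e), near(a)}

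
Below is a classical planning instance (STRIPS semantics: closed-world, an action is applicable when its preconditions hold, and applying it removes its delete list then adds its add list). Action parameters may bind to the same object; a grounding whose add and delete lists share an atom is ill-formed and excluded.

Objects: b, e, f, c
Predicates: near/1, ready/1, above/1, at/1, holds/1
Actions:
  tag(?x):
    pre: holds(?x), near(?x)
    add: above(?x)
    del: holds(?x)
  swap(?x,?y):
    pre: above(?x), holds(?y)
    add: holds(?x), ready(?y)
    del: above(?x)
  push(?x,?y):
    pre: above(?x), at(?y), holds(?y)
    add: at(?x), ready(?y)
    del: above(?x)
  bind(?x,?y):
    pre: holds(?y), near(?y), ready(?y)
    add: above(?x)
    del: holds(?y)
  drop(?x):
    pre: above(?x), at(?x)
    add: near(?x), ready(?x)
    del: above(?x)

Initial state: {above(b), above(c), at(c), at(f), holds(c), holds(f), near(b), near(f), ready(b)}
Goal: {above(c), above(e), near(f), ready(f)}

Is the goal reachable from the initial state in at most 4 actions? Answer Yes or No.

Yes

1. swap(b,f)  →  {above(c), at(c), at(f), holds(b), holds(c), holds(f), near(b), near(f), ready(b), ready(f)}
2. bind(e,b)  →  {above(c), above(e), at(c), at(f), holds(c), holds(f), near(b), near(f), ready(b), ready(f)}
optimal plan length = 2; 2 ≤ 4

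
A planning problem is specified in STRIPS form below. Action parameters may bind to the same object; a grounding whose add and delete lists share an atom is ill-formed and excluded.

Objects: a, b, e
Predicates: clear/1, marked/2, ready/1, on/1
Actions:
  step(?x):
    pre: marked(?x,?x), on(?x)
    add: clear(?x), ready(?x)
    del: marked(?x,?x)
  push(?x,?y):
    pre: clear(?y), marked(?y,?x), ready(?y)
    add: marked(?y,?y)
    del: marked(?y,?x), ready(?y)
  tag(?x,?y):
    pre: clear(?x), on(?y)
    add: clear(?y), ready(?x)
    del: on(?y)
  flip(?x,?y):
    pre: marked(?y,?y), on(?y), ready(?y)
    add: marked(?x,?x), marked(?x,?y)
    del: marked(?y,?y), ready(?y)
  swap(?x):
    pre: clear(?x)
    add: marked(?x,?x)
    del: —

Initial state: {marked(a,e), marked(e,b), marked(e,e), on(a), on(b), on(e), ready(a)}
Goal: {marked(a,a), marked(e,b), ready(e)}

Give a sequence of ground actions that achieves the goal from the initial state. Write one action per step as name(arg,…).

1. step(e)  →  {clear(e), marked(a,e), marked(e,b), on(a), on(b), on(e), ready(a), ready(e)}
2. tag(e,a)  →  {clear(a), clear(e), marked(a,e), marked(e,b), on(b), on(e), ready(a), ready(e)}
3. push(e,a)  →  {clear(a), clear(e), marked(a,a), marked(e,b), on(b), on(e), ready(e)}

step(e); tag(e,a); push(e,a)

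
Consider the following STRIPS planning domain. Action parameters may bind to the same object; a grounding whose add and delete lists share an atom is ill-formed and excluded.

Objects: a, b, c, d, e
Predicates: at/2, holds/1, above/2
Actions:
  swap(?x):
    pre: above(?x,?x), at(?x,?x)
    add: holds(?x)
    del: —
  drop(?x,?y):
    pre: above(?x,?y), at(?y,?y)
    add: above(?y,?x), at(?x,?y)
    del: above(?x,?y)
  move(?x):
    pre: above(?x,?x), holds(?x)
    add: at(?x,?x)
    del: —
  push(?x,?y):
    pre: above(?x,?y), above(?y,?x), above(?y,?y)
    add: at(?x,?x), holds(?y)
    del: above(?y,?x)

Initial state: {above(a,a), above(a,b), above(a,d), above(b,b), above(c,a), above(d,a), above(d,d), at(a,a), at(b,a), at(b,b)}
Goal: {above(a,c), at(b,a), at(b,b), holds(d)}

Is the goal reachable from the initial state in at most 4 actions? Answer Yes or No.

Yes

1. drop(c,a)  →  {above(a,a), above(a,b), above(a,c), above(a,d), above(b,b), above(d,a), above(d,d), at(a,a), at(b,a), at(b,b), at(c,a)}
2. push(a,d)  →  {above(a,a), above(a,b), above(a,c), above(a,d), above(b,b), above(d,d), at(a,a), at(b,a), at(b,b), at(c,a), holds(d)}
optimal plan length = 2; 2 ≤ 4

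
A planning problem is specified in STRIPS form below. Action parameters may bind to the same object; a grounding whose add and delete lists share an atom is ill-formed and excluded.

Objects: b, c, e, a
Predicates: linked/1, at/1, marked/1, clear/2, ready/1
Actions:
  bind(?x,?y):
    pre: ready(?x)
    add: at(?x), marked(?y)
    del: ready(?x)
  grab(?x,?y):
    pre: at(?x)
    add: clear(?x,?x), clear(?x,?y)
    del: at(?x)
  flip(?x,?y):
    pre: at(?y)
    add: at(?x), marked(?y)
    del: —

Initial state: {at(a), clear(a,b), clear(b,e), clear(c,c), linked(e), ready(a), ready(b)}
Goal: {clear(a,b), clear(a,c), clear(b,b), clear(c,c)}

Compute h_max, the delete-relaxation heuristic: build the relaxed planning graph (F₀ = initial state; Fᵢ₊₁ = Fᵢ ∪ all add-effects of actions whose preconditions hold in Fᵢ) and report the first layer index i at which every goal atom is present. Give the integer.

F0 = init (7 atoms)
F1 = F0 ∪ {at(b), at(c), at(e), clear(a,a), clear(a,c), clear(a,e), marked(a), marked(b), marked(c), marked(e)}  (17 atoms)
F2 = F1 ∪ {clear(b,a), clear(b,b), clear(b,c), clear(c,a), clear(c,b), clear(c,e), clear(e,a), clear(e,b), clear(e,c), clear(e,e)}  (27 atoms)
goal ⊆ F2  ⇒  h_max = 2

2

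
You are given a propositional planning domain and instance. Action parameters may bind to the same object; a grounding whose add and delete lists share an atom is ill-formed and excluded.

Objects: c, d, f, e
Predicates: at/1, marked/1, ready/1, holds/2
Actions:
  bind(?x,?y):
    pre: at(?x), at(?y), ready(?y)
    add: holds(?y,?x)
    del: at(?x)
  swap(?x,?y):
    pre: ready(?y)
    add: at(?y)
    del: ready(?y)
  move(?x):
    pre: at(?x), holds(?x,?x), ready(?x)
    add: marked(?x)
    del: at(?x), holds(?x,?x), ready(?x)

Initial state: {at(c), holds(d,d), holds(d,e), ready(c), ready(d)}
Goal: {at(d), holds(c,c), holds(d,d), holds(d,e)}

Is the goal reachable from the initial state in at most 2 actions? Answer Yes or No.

Yes

1. bind(c,c)  →  {holds(c,c), holds(d,d), holds(d,e), ready(c), ready(d)}
2. swap(c,d)  →  {at(d), holds(c,c), holds(d,d), holds(d,e), ready(c)}
optimal plan length = 2; 2 ≤ 2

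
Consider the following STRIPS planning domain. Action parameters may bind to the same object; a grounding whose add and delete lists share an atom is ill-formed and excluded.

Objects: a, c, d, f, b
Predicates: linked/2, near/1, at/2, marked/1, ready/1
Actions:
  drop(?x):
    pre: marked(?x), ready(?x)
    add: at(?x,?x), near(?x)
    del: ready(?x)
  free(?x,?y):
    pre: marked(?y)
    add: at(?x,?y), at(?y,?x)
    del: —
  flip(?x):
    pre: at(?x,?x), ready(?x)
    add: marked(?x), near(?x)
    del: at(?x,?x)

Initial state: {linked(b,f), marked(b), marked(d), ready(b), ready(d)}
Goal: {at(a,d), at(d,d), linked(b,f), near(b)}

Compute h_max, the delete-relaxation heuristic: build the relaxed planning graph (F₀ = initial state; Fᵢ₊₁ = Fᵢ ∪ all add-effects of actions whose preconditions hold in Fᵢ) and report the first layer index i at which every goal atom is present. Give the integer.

F0 = init (5 atoms)
F1 = F0 ∪ {at(a,b), at(a,d), at(b,a), at(b,b), at(b,c), at(b,d), at(b,f), at(c,b), at(c,d), at(d,a), at(d,b), at(d,c), at(d,d), at(d,f), at(f,b), at(f,d), near(b), near(d)}  (23 atoms)
goal ⊆ F1  ⇒  h_max = 1

1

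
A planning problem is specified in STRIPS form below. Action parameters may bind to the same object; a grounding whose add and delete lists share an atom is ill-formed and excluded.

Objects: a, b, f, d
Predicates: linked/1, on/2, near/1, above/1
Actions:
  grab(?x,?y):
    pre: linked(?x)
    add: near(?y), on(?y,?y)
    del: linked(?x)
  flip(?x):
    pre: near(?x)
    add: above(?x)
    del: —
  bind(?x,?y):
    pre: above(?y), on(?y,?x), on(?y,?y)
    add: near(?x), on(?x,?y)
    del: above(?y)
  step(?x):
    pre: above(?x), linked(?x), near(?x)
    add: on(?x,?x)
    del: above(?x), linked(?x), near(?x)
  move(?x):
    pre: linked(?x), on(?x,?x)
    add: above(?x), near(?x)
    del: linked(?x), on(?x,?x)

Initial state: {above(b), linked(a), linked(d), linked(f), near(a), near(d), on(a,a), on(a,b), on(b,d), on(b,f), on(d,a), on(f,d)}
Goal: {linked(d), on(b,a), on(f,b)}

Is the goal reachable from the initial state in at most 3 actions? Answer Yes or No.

1. grab(a,b)  →  {above(b), linked(d), linked(f), near(a), near(b), near(d), on(a,a), on(a,b), on(b,b), on(b,d), on(b,f), on(d,a), on(f,d)}
2. flip(a)  →  {above(a), above(b), linked(d), linked(f), near(a), near(b), near(d), on(a,a), on(a,b), on(b,b), on(b,d), on(b,f), on(d,a), on(f,d)}
3. bind(b,a)  →  {above(b), linked(d), linked(f), near(a), near(b), near(d), on(a,a), on(a,b), on(b,a), on(b,b), on(b,d), on(b,f), on(d,a), on(f,d)}
4. bind(f,b)  →  {linked(d), linked(f), near(a), near(b), near(d), near(f), on(a,a), on(a,b), on(b,a), on(b,b), on(b,d), on(b,f), on(d,a), on(f,b), on(f,d)}
optimal plan length = 4; 4 > 3

No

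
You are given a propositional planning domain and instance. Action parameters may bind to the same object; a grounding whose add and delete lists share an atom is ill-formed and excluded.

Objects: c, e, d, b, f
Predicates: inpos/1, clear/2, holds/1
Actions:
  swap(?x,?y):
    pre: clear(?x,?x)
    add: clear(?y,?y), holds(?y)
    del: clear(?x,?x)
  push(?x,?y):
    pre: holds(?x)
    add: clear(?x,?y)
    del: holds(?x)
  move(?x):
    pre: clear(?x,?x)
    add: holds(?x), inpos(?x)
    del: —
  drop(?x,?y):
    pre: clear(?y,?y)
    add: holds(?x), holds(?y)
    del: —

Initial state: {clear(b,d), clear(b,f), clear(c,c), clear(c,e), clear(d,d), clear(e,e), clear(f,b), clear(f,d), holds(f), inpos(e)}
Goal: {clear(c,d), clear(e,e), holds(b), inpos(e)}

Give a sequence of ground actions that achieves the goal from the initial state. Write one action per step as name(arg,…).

1. drop(b,c)  →  {clear(b,d), clear(b,f), clear(c,c), clear(c,e), clear(d,d), clear(e,e), clear(f,b), clear(f,d), holds(b), holds(c), holds(f), inpos(e)}
2. push(c,d)  →  {clear(b,d), clear(b,f), clear(c,c), clear(c,d), clear(c,e), clear(d,d), clear(e,e), clear(f,b), clear(f,d), holds(b), holds(f), inpos(e)}

drop(b,c); push(c,d)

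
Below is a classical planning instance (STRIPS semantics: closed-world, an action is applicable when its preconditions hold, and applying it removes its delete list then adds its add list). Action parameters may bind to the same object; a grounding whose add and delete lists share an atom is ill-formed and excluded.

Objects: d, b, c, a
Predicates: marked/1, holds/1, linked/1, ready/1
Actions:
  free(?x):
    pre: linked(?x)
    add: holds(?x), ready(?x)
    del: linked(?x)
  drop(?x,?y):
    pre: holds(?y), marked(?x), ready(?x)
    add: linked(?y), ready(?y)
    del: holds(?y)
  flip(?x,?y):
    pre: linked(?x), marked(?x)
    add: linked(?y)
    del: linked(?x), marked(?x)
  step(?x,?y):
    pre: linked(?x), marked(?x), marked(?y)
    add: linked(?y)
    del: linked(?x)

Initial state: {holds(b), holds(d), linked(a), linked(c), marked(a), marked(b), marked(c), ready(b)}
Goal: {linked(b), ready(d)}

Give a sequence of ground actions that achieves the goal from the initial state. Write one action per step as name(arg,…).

drop(b,d); drop(b,b)

1. drop(b,d)  →  {holds(b), linked(a), linked(c), linked(d), marked(a), marked(b), marked(c), ready(b), ready(d)}
2. drop(b,b)  →  {linked(a), linked(b), linked(c), linked(d), marked(a), marked(b), marked(c), ready(b), ready(d)}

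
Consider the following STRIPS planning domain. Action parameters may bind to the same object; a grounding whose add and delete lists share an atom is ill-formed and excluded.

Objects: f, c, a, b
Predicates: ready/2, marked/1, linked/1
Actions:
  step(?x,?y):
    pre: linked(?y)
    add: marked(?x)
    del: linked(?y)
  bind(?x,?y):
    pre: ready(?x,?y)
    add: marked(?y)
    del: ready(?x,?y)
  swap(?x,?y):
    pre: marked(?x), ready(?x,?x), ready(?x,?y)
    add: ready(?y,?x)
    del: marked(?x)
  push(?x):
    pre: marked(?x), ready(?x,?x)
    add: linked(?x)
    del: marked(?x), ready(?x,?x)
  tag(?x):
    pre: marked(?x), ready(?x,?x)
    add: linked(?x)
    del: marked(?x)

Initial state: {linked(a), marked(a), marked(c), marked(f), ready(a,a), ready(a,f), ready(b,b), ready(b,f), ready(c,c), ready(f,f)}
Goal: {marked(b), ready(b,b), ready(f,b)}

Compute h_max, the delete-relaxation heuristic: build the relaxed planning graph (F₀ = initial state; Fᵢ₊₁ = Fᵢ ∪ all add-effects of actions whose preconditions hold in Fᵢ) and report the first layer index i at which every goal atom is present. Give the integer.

F0 = init (10 atoms)
F1 = F0 ∪ {linked(c), linked(f), marked(b), ready(f,a)}  (14 atoms)
F2 = F1 ∪ {linked(b), ready(f,b)}  (16 atoms)
goal ⊆ F2  ⇒  h_max = 2

2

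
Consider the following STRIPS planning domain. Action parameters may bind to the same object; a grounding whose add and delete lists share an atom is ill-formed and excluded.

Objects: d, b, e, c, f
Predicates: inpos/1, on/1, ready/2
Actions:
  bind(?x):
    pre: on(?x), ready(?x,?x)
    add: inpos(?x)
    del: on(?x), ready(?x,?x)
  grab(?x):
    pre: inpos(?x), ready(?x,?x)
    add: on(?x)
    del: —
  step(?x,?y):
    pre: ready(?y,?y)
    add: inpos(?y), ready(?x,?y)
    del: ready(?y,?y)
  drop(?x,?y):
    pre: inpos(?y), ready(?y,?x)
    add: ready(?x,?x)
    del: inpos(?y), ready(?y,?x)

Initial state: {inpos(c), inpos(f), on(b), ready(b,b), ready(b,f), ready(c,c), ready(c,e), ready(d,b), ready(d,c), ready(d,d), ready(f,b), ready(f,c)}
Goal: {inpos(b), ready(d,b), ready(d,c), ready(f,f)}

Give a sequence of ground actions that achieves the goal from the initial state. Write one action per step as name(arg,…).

1. bind(b)  →  {inpos(b), inpos(c), inpos(f), ready(b,f), ready(c,c), ready(c,e), ready(d,b), ready(d,c), ready(d,d), ready(f,b), ready(f,c)}
2. drop(b,f)  →  {inpos(b), inpos(c), ready(b,b), ready(b,f), ready(c,c), ready(c,e), ready(d,b), ready(d,c), ready(d,d), ready(f,c)}
3. drop(f,b)  →  {inpos(c), ready(b,b), ready(c,c), ready(c,e), ready(d,b), ready(d,c), ready(d,d), ready(f,c), ready(f,f)}
4. step(d,b)  →  {inpos(b), inpos(c), ready(c,c), ready(c,e), ready(d,b), ready(d,c), ready(d,d), ready(f,c), ready(f,f)}

bind(b); drop(b,f); drop(f,b); step(d,b)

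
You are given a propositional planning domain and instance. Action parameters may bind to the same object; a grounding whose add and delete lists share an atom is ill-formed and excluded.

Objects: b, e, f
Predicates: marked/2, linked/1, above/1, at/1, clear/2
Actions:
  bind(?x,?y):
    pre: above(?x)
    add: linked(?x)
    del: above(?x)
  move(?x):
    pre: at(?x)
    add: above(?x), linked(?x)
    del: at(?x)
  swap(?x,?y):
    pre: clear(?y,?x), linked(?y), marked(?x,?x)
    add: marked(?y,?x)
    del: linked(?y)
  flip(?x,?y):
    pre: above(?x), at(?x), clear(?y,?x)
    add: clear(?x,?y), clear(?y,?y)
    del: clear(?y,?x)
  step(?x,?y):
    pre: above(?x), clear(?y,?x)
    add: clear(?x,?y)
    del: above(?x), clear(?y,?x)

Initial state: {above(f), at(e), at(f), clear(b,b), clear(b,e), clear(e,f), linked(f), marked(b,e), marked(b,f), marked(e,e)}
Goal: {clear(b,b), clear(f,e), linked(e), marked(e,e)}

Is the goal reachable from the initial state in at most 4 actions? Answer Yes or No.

Yes

1. move(e)  →  {above(e), above(f), at(f), clear(b,b), clear(b,e), clear(e,f), linked(e), linked(f), marked(b,e), marked(b,f), marked(e,e)}
2. flip(f,e)  →  {above(e), above(f), at(f), clear(b,b), clear(b,e), clear(e,e), clear(f,e), linked(e), linked(f), marked(b,e), marked(b,f), marked(e,e)}
optimal plan length = 2; 2 ≤ 4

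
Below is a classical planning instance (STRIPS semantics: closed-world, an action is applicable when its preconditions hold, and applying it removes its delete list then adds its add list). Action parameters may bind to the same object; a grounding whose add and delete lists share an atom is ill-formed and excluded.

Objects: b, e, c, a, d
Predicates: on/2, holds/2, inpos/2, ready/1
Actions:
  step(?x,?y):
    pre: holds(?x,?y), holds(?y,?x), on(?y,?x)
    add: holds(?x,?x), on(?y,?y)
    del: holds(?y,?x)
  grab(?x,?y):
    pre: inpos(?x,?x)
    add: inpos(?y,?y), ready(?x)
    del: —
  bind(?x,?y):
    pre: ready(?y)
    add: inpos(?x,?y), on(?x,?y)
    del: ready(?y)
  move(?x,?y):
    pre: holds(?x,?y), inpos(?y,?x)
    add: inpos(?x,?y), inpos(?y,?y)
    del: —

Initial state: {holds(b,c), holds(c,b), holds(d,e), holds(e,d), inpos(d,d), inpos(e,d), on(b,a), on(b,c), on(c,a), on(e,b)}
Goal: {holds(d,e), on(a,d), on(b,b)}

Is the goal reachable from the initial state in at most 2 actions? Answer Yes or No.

No

1. step(c,b)  →  {holds(c,b), holds(c,c), holds(d,e), holds(e,d), inpos(d,d), inpos(e,d), on(b,a), on(b,b), on(b,c), on(c,a), on(e,b)}
2. grab(d,b)  →  {holds(c,b), holds(c,c), holds(d,e), holds(e,d), inpos(b,b), inpos(d,d), inpos(e,d), on(b,a), on(b,b), on(b,c), on(c,a), on(e,b), ready(d)}
3. bind(a,d)  →  {holds(c,b), holds(c,c), holds(d,e), holds(e,d), inpos(a,d), inpos(b,b), inpos(d,d), inpos(e,d), on(a,d), on(b,a), on(b,b), on(b,c), on(c,a), on(e,b)}
optimal plan length = 3; 3 > 2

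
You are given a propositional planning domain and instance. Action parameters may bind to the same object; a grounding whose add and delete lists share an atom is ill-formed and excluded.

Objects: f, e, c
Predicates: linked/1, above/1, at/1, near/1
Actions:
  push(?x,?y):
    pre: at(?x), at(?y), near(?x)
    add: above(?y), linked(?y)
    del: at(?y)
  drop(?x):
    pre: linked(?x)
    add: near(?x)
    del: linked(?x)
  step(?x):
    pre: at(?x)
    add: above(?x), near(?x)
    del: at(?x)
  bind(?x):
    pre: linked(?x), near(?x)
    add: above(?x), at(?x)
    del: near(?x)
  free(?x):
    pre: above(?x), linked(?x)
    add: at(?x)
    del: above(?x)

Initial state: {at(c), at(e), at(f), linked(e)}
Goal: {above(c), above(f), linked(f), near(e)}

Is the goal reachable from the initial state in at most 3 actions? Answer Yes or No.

Yes

1. drop(e)  →  {at(c), at(e), at(f), near(e)}
2. push(e,f)  →  {above(f), at(c), at(e), linked(f), near(e)}
3. push(e,c)  →  {above(c), above(f), at(e), linked(c), linked(f), near(e)}
optimal plan length = 3; 3 ≤ 3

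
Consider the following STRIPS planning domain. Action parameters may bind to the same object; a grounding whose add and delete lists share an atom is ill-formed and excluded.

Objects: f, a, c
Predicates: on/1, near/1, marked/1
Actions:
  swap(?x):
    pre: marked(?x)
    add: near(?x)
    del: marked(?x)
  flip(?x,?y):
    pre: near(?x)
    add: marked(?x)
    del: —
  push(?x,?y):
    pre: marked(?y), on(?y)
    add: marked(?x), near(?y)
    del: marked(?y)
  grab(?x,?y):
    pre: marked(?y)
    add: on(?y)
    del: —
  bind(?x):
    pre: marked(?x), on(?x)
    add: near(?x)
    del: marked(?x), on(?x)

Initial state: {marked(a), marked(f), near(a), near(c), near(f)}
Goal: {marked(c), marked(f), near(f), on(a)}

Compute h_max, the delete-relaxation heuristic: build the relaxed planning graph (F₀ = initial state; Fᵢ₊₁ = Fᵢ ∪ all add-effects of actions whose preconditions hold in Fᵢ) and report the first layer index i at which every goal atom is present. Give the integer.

F0 = init (5 atoms)
F1 = F0 ∪ {marked(c), on(a), on(f)}  (8 atoms)
goal ⊆ F1  ⇒  h_max = 1

1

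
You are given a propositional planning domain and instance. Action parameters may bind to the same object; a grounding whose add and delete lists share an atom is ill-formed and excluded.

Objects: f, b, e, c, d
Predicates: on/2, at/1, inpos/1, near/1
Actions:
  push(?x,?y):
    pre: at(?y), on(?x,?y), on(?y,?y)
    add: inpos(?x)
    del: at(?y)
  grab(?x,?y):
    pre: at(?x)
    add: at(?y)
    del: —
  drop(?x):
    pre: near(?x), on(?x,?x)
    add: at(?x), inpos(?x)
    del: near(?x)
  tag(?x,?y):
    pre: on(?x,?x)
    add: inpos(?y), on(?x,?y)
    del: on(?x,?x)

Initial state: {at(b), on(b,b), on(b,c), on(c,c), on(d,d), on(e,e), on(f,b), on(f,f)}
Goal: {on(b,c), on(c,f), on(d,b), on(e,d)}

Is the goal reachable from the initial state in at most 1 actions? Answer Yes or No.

1. tag(e,d)  →  {at(b), inpos(d), on(b,b), on(b,c), on(c,c), on(d,d), on(e,d), on(f,b), on(f,f)}
2. tag(c,f)  →  {at(b), inpos(d), inpos(f), on(b,b), on(b,c), on(c,f), on(d,d), on(e,d), on(f,b), on(f,f)}
3. tag(d,b)  →  {at(b), inpos(b), inpos(d), inpos(f), on(b,b), on(b,c), on(c,f), on(d,b), on(e,d), on(f,b), on(f,f)}
optimal plan length = 3; 3 > 1

No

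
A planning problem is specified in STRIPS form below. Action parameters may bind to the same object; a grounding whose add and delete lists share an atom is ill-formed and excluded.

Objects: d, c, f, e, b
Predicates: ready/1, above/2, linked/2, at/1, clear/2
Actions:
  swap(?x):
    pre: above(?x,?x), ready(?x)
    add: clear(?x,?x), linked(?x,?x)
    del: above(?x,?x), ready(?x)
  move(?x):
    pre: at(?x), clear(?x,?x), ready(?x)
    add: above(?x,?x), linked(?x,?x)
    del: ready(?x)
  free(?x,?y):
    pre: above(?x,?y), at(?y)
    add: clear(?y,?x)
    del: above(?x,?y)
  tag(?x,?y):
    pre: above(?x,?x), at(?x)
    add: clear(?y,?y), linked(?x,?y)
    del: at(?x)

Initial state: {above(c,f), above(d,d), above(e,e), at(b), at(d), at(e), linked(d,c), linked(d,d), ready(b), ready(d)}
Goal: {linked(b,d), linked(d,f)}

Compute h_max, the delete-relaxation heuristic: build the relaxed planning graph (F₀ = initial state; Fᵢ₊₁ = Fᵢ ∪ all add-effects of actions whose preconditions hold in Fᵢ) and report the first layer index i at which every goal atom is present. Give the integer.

F0 = init (10 atoms)
F1 = F0 ∪ {clear(b,b), clear(c,c), clear(d,d), clear(e,e), clear(f,f), linked(d,b), linked(d,e), linked(d,f), linked(e,b), linked(e,c), linked(e,d), linked(e,e), linked(e,f)}  (23 atoms)
F2 = F1 ∪ {above(b,b), linked(b,b)}  (25 atoms)
F3 = F2 ∪ {linked(b,c), linked(b,d), linked(b,e), linked(b,f)}  (29 atoms)
goal ⊆ F3  ⇒  h_max = 3

3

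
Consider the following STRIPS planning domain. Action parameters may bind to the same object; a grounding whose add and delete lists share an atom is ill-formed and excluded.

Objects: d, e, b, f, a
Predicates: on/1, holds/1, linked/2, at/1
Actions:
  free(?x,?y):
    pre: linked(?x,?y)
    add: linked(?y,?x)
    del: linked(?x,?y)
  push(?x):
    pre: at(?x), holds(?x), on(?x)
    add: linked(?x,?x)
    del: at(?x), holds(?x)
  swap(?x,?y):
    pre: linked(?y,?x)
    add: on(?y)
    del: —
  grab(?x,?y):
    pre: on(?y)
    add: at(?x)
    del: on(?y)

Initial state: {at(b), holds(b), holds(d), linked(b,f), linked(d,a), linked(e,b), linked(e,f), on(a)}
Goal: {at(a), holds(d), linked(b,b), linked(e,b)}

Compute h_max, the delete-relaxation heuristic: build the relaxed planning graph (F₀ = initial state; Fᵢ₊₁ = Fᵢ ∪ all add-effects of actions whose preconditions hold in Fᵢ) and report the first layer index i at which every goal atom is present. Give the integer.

F0 = init (8 atoms)
F1 = F0 ∪ {at(a), at(d), at(e), at(f), linked(a,d), linked(b,e), linked(f,b), linked(f,e), on(b), on(d), on(e)}  (19 atoms)
F2 = F1 ∪ {linked(b,b), linked(d,d), on(f)}  (22 atoms)
goal ⊆ F2  ⇒  h_max = 2

2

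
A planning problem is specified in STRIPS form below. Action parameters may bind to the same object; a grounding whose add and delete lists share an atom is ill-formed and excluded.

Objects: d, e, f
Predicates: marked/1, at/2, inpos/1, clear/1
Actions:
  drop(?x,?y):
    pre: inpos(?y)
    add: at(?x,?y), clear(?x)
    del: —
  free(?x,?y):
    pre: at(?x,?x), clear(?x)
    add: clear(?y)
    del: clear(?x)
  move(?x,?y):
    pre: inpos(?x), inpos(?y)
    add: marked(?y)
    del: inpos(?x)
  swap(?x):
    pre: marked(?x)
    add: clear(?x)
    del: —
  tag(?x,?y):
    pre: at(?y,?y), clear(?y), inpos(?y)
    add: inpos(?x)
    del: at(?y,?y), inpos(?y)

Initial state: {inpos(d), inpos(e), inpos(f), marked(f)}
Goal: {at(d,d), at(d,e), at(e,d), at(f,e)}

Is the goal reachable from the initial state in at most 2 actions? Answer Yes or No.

1. drop(d,d)  →  {at(d,d), clear(d), inpos(d), inpos(e), inpos(f), marked(f)}
2. drop(d,e)  →  {at(d,d), at(d,e), clear(d), inpos(d), inpos(e), inpos(f), marked(f)}
3. drop(e,d)  →  {at(d,d), at(d,e), at(e,d), clear(d), clear(e), inpos(d), inpos(e), inpos(f), marked(f)}
4. drop(f,e)  →  {at(d,d), at(d,e), at(e,d), at(f,e), clear(d), clear(e), clear(f), inpos(d), inpos(e), inpos(f), marked(f)}
optimal plan length = 4; 4 > 2

No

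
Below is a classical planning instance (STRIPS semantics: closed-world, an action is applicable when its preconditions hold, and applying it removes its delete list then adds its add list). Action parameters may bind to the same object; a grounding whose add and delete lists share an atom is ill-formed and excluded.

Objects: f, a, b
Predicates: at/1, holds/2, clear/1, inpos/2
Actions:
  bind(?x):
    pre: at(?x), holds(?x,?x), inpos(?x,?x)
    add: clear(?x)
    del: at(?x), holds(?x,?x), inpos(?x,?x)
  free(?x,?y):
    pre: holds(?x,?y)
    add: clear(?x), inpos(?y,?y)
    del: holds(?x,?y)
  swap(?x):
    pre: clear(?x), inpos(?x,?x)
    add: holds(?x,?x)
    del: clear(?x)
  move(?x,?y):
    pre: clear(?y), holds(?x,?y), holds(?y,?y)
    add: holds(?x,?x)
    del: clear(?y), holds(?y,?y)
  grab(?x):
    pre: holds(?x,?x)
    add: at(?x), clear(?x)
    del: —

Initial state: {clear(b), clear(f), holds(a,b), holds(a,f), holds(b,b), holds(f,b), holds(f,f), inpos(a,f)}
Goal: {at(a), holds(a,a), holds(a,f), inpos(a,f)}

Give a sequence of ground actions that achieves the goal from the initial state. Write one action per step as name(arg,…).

1. move(a,f)  →  {clear(b), holds(a,a), holds(a,b), holds(a,f), holds(b,b), holds(f,b), inpos(a,f)}
2. grab(a)  →  {at(a), clear(a), clear(b), holds(a,a), holds(a,b), holds(a,f), holds(b,b), holds(f,b), inpos(a,f)}

move(a,f); grab(a)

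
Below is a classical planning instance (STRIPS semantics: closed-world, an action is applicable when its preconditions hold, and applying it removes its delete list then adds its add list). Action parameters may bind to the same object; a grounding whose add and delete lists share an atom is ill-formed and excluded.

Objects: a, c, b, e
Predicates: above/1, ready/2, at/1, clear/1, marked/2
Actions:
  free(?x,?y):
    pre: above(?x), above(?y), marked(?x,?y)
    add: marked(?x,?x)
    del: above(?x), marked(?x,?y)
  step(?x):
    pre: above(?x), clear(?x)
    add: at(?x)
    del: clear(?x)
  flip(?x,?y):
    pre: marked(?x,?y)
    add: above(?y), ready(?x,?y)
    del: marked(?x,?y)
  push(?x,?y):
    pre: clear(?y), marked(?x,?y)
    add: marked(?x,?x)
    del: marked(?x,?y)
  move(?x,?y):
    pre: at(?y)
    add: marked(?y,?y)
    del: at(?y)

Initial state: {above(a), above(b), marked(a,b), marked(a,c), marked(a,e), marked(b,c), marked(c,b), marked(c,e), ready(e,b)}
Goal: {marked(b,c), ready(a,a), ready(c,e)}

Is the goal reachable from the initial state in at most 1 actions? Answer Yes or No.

1. free(a,b)  →  {above(b), marked(a,a), marked(a,c), marked(a,e), marked(b,c), marked(c,b), marked(c,e), ready(e,b)}
2. flip(a,a)  →  {above(a), above(b), marked(a,c), marked(a,e), marked(b,c), marked(c,b), marked(c,e), ready(a,a), ready(e,b)}
3. flip(c,e)  →  {above(a), above(b), above(e), marked(a,c), marked(a,e), marked(b,c), marked(c,b), ready(a,a), ready(c,e), ready(e,b)}
optimal plan length = 3; 3 > 1

No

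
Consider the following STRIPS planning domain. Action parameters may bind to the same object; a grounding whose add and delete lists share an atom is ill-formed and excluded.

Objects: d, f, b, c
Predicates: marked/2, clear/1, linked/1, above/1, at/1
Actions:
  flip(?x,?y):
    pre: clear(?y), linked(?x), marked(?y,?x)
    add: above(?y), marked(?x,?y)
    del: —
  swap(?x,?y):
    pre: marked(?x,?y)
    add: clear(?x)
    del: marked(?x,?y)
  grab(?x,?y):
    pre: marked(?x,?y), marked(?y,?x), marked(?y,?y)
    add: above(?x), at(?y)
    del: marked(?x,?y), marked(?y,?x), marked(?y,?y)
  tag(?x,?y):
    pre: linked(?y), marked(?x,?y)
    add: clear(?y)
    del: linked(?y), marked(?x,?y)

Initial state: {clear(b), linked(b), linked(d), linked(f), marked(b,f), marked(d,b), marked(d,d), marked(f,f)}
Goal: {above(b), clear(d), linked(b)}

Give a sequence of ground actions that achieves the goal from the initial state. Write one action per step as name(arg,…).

flip(f,b); swap(d,d)

1. flip(f,b)  →  {above(b), clear(b), linked(b), linked(d), linked(f), marked(b,f), marked(d,b), marked(d,d), marked(f,b), marked(f,f)}
2. swap(d,d)  →  {above(b), clear(b), clear(d), linked(b), linked(d), linked(f), marked(b,f), marked(d,b), marked(f,b), marked(f,f)}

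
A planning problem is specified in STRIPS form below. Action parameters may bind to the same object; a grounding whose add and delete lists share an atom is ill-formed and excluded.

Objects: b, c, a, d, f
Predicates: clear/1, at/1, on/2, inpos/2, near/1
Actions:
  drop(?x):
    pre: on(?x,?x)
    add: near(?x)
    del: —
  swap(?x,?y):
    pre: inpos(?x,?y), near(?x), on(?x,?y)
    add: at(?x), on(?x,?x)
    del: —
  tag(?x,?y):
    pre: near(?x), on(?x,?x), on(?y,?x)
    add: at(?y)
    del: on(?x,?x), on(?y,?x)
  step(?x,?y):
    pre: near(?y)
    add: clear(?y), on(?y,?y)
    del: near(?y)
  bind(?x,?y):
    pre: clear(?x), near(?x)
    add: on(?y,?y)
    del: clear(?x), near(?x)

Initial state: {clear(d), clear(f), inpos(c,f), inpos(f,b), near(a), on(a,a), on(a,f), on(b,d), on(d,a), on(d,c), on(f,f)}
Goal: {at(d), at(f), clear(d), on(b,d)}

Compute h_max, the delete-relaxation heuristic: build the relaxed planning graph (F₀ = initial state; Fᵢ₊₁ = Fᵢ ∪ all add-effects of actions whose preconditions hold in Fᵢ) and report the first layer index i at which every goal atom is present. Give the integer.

F0 = init (11 atoms)
F1 = F0 ∪ {at(a), at(d), clear(a), near(f)}  (15 atoms)
F2 = F1 ∪ {at(f), on(b,b), on(c,c), on(d,d)}  (19 atoms)
goal ⊆ F2  ⇒  h_max = 2

2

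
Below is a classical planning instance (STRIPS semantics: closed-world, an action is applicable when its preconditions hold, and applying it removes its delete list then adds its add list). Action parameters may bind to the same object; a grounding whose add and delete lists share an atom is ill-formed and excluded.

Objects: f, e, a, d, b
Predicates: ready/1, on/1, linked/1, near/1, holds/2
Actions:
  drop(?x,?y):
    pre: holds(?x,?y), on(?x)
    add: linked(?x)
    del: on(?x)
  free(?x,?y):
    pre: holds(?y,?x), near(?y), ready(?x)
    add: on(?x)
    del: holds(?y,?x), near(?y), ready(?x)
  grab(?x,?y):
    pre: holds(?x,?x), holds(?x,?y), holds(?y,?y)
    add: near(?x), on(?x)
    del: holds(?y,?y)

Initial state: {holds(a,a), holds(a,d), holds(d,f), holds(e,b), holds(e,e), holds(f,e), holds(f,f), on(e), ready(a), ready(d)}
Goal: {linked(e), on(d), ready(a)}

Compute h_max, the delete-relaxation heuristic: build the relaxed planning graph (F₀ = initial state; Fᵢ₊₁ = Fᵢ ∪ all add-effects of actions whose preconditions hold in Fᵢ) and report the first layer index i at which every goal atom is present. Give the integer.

F0 = init (10 atoms)
F1 = F0 ∪ {linked(e), near(a), near(e), near(f), on(a), on(f)}  (16 atoms)
F2 = F1 ∪ {linked(a), linked(f), on(d)}  (19 atoms)
goal ⊆ F2  ⇒  h_max = 2

2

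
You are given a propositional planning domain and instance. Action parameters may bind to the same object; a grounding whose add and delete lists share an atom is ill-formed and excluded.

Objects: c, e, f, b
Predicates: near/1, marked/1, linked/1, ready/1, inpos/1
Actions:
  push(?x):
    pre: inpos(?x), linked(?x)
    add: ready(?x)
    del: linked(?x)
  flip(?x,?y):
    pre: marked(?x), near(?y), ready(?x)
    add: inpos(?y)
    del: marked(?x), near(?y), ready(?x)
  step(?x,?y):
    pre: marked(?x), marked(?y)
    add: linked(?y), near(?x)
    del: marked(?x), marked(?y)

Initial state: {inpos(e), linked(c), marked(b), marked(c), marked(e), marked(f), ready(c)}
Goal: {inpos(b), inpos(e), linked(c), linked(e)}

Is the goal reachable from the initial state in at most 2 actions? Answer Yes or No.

1. step(b,e)  →  {inpos(e), linked(c), linked(e), marked(c), marked(f), near(b), ready(c)}
2. flip(c,b)  →  {inpos(b), inpos(e), linked(c), linked(e), marked(f)}
optimal plan length = 2; 2 ≤ 2

Yes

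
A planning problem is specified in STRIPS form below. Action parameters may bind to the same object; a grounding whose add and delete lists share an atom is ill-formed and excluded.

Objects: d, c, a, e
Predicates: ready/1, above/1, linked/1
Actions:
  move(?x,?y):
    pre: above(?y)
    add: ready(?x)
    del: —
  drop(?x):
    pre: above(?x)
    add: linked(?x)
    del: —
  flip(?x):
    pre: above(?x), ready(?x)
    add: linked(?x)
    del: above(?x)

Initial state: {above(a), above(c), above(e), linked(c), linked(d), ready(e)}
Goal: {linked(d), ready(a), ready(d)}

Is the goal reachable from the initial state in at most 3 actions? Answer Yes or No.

1. move(d,c)  →  {above(a), above(c), above(e), linked(c), linked(d), ready(d), ready(e)}
2. move(a,c)  →  {above(a), above(c), above(e), linked(c), linked(d), ready(a), ready(d), ready(e)}
optimal plan length = 2; 2 ≤ 3

Yes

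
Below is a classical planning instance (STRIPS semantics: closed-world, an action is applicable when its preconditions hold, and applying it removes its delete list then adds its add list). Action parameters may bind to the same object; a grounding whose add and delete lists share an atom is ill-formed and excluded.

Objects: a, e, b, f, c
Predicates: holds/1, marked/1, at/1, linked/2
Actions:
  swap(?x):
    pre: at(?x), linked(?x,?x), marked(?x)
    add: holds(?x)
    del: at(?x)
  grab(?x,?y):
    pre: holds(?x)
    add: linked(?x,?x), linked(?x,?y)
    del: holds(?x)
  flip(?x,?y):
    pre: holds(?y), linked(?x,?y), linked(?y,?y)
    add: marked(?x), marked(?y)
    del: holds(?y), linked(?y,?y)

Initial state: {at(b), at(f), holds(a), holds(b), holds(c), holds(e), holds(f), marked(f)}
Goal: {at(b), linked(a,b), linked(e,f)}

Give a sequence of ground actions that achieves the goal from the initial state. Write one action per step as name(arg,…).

grab(a,b); grab(e,f)

1. grab(a,b)  →  {at(b), at(f), holds(b), holds(c), holds(e), holds(f), linked(a,a), linked(a,b), marked(f)}
2. grab(e,f)  →  {at(b), at(f), holds(b), holds(c), holds(f), linked(a,a), linked(a,b), linked(e,e), linked(e,f), marked(f)}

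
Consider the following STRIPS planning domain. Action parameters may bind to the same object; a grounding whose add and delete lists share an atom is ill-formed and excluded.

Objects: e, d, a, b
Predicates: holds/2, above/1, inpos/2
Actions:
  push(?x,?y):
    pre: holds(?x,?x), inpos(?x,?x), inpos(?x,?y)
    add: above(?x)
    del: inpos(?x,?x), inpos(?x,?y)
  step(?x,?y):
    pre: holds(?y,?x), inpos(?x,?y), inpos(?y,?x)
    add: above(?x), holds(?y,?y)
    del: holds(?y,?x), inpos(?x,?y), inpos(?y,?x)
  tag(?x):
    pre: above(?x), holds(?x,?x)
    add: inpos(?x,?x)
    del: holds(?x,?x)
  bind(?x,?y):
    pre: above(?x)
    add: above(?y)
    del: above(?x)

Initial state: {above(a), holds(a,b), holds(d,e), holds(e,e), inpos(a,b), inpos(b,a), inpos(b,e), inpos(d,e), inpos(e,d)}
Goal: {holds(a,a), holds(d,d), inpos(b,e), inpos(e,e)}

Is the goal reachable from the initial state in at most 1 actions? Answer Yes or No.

1. step(e,d)  →  {above(a), above(e), holds(a,b), holds(d,d), holds(e,e), inpos(a,b), inpos(b,a), inpos(b,e)}
2. step(b,a)  →  {above(a), above(b), above(e), holds(a,a), holds(d,d), holds(e,e), inpos(b,e)}
3. tag(e)  →  {above(a), above(b), above(e), holds(a,a), holds(d,d), inpos(b,e), inpos(e,e)}
optimal plan length = 3; 3 > 1

No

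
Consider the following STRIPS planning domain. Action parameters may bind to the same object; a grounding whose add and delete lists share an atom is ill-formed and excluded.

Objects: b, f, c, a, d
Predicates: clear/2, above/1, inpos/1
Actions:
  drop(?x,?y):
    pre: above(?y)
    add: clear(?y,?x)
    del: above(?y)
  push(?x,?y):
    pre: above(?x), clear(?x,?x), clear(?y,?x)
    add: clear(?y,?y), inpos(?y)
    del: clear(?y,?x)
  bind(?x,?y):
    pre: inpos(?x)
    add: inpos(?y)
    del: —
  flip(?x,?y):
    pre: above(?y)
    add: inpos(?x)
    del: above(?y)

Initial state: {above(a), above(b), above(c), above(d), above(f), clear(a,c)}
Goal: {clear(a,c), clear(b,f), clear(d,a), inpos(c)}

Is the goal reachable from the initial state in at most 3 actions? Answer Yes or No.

1. drop(f,b)  →  {above(a), above(c), above(d), above(f), clear(a,c), clear(b,f)}
2. drop(a,d)  →  {above(a), above(c), above(f), clear(a,c), clear(b,f), clear(d,a)}
3. flip(c,f)  →  {above(a), above(c), clear(a,c), clear(b,f), clear(d,a), inpos(c)}
optimal plan length = 3; 3 ≤ 3

Yes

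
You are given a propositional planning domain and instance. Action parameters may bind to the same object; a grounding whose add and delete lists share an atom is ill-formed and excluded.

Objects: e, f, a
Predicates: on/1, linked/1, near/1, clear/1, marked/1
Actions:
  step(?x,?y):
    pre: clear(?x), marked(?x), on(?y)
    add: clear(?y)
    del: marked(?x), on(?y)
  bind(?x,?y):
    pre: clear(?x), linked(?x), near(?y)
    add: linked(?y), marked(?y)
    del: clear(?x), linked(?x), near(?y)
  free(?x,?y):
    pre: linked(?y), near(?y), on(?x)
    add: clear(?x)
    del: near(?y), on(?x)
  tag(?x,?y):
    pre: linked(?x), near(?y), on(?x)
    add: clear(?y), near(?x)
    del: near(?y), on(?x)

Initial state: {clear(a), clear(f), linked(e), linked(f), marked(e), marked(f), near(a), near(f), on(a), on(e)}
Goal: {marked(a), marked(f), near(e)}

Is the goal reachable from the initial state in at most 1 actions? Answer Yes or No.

1. bind(f,a)  →  {clear(a), linked(a), linked(e), marked(a), marked(e), marked(f), near(f), on(a), on(e)}
2. tag(e,f)  →  {clear(a), clear(f), linked(a), linked(e), marked(a), marked(e), marked(f), near(e), on(a)}
optimal plan length = 2; 2 > 1

No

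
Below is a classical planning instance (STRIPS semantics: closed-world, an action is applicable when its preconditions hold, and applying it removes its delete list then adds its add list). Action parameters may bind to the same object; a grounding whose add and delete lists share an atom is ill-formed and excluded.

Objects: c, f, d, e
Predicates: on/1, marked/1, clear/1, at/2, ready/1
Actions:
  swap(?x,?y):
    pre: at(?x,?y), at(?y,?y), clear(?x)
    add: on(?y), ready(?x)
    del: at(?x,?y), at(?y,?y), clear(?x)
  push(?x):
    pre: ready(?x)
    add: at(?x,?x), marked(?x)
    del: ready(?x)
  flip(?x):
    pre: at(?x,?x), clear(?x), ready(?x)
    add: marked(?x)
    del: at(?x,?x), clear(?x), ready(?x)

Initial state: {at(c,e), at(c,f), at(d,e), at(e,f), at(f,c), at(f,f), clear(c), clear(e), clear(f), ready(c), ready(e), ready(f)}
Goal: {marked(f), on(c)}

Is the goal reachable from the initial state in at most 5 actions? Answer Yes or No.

Yes

1. push(c)  →  {at(c,c), at(c,e), at(c,f), at(d,e), at(e,f), at(f,c), at(f,f), clear(c), clear(e), clear(f), marked(c), ready(e), ready(f)}
2. swap(c,c)  →  {at(c,e), at(c,f), at(d,e), at(e,f), at(f,c), at(f,f), clear(e), clear(f), marked(c), on(c), ready(c), ready(e), ready(f)}
3. push(f)  →  {at(c,e), at(c,f), at(d,e), at(e,f), at(f,c), at(f,f), clear(e), clear(f), marked(c), marked(f), on(c), ready(c), ready(e)}
optimal plan length = 3; 3 ≤ 5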